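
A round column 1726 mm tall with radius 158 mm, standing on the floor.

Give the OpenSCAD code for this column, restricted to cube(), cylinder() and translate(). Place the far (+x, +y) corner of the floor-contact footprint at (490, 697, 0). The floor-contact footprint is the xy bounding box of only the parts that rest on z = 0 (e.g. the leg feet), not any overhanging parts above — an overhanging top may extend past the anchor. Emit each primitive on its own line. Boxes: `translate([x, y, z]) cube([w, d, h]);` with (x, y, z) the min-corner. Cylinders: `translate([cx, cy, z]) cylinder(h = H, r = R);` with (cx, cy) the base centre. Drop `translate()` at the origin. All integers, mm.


translate([332, 539, 0]) cylinder(h = 1726, r = 158);


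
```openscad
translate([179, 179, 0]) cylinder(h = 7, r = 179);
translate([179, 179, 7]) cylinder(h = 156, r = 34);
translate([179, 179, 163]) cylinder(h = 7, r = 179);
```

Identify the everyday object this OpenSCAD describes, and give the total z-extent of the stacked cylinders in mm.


A spool. The overall height is 170 mm.

Three coaxial cylinders, large–small–large — a spool. Two 7 mm flanges and a 156 mm core give 7 + 156 + 7 = 170 mm.


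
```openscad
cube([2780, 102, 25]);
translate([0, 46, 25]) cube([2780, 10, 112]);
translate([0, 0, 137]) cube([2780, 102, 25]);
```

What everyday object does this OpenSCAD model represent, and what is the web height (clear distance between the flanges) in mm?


An I-beam. The web height is 112 mm.

Two wide flanges with a thin centred web — an I-beam. Overall 162 mm minus two 25 mm flanges gives a web of 162 − 2·25 = 112 mm.


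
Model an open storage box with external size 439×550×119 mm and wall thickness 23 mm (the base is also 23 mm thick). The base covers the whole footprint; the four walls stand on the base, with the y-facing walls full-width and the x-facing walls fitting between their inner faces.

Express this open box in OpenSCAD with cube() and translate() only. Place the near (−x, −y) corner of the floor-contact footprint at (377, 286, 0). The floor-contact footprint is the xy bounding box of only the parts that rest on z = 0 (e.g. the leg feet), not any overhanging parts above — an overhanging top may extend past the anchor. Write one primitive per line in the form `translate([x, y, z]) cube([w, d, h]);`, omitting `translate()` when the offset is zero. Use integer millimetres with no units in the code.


translate([377, 286, 0]) cube([439, 550, 23]);
translate([377, 286, 23]) cube([439, 23, 96]);
translate([377, 813, 23]) cube([439, 23, 96]);
translate([377, 309, 23]) cube([23, 504, 96]);
translate([793, 309, 23]) cube([23, 504, 96]);


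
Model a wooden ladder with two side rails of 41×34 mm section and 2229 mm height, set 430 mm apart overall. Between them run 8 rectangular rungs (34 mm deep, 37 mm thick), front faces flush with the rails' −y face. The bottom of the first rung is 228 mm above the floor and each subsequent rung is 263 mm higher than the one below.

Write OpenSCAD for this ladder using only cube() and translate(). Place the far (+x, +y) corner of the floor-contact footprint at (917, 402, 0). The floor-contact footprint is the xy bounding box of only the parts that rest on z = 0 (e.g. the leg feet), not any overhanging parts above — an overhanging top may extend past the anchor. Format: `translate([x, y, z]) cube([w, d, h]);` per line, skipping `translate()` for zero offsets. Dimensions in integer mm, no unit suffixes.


translate([487, 368, 0]) cube([41, 34, 2229]);
translate([876, 368, 0]) cube([41, 34, 2229]);
translate([528, 368, 228]) cube([348, 34, 37]);
translate([528, 368, 491]) cube([348, 34, 37]);
translate([528, 368, 754]) cube([348, 34, 37]);
translate([528, 368, 1017]) cube([348, 34, 37]);
translate([528, 368, 1280]) cube([348, 34, 37]);
translate([528, 368, 1543]) cube([348, 34, 37]);
translate([528, 368, 1806]) cube([348, 34, 37]);
translate([528, 368, 2069]) cube([348, 34, 37]);


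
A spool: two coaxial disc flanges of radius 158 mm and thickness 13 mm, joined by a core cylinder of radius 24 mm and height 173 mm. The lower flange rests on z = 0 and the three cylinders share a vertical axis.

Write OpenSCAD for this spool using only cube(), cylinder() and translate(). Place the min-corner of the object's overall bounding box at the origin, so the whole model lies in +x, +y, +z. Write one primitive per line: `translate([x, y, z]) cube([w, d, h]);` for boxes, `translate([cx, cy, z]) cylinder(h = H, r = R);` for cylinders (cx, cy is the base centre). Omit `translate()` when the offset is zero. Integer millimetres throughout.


translate([158, 158, 0]) cylinder(h = 13, r = 158);
translate([158, 158, 13]) cylinder(h = 173, r = 24);
translate([158, 158, 186]) cylinder(h = 13, r = 158);


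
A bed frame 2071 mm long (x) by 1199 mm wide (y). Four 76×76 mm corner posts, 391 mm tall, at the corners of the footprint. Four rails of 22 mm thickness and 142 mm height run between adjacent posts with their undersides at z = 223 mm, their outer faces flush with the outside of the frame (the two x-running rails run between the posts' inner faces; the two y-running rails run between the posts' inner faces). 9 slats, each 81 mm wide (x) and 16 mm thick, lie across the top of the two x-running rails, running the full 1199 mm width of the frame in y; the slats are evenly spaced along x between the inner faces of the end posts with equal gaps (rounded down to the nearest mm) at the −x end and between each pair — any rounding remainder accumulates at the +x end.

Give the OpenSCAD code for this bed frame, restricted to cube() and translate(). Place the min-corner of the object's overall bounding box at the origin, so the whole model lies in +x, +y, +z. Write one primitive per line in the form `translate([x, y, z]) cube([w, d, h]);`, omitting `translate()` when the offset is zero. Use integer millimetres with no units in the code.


cube([76, 76, 391]);
translate([0, 1123, 0]) cube([76, 76, 391]);
translate([1995, 0, 0]) cube([76, 76, 391]);
translate([1995, 1123, 0]) cube([76, 76, 391]);
translate([76, 0, 223]) cube([1919, 22, 142]);
translate([76, 1177, 223]) cube([1919, 22, 142]);
translate([0, 76, 223]) cube([22, 1047, 142]);
translate([2049, 76, 223]) cube([22, 1047, 142]);
translate([195, 0, 365]) cube([81, 1199, 16]);
translate([395, 0, 365]) cube([81, 1199, 16]);
translate([595, 0, 365]) cube([81, 1199, 16]);
translate([795, 0, 365]) cube([81, 1199, 16]);
translate([995, 0, 365]) cube([81, 1199, 16]);
translate([1195, 0, 365]) cube([81, 1199, 16]);
translate([1395, 0, 365]) cube([81, 1199, 16]);
translate([1595, 0, 365]) cube([81, 1199, 16]);
translate([1795, 0, 365]) cube([81, 1199, 16]);


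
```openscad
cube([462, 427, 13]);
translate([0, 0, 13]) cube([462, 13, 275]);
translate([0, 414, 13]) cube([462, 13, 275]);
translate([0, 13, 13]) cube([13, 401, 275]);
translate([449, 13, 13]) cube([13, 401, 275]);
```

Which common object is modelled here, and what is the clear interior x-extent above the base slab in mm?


An open box. The internal width is 436 mm.

A 462×427 base slab with four walls standing on it — an open box. The base is 462 mm wide and the walls are 13 mm thick, so the internal width is 462 − 2 × 13 = 436 mm.


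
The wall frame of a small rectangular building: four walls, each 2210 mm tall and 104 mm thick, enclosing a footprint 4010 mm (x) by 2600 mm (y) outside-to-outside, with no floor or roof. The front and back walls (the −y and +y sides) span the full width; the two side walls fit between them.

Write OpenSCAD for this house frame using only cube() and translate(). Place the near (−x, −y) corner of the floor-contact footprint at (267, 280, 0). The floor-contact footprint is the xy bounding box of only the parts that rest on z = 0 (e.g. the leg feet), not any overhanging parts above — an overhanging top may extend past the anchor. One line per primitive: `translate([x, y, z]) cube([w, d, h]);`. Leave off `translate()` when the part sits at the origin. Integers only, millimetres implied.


translate([267, 280, 0]) cube([4010, 104, 2210]);
translate([267, 2776, 0]) cube([4010, 104, 2210]);
translate([267, 384, 0]) cube([104, 2392, 2210]);
translate([4173, 384, 0]) cube([104, 2392, 2210]);


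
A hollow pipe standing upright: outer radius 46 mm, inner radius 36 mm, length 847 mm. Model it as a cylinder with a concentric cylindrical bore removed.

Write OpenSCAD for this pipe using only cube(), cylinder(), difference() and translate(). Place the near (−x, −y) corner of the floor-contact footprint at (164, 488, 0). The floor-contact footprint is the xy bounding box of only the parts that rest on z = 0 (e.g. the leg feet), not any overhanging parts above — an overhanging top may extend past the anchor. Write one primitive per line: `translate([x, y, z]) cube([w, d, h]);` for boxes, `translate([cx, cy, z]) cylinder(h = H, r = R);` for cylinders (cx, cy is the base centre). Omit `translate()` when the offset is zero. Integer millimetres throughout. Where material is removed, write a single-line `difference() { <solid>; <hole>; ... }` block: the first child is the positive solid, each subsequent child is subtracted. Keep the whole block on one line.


difference() { translate([210, 534, 0]) cylinder(h = 847, r = 46); translate([210, 534, 0]) cylinder(h = 847, r = 36); }


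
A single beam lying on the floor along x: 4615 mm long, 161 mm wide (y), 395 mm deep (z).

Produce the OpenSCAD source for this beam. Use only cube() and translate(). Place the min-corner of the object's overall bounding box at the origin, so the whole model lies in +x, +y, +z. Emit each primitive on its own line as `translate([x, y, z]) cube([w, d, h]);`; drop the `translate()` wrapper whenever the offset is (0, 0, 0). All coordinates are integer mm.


cube([4615, 161, 395]);


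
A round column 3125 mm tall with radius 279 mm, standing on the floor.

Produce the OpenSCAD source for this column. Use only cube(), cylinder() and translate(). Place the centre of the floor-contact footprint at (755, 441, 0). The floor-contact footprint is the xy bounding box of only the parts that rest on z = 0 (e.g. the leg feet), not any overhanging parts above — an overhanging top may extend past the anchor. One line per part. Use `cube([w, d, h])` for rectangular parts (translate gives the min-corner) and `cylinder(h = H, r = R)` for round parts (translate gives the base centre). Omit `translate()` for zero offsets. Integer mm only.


translate([755, 441, 0]) cylinder(h = 3125, r = 279);


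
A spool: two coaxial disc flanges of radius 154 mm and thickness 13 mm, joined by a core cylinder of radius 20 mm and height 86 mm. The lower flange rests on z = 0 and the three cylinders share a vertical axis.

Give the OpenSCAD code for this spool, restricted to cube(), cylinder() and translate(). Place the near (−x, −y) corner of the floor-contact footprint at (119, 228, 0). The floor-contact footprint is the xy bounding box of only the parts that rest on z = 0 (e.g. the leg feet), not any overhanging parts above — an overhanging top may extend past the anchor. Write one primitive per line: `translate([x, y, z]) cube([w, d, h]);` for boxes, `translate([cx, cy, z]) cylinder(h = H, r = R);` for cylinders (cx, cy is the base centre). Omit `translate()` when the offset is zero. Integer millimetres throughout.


translate([273, 382, 0]) cylinder(h = 13, r = 154);
translate([273, 382, 13]) cylinder(h = 86, r = 20);
translate([273, 382, 99]) cylinder(h = 13, r = 154);


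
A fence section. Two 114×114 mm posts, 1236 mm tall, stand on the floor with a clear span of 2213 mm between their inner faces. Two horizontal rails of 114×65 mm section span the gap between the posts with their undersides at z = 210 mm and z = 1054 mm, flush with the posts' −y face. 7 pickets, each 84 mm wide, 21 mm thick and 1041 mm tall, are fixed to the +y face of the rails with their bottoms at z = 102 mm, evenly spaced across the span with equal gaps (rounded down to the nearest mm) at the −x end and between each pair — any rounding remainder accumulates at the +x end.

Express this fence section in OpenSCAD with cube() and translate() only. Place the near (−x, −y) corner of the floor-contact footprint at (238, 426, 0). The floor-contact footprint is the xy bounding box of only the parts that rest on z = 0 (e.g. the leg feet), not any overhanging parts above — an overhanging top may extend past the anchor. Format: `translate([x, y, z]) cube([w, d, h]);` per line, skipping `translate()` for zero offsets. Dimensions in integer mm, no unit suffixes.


translate([238, 426, 0]) cube([114, 114, 1236]);
translate([2565, 426, 0]) cube([114, 114, 1236]);
translate([352, 426, 210]) cube([2213, 114, 65]);
translate([352, 426, 1054]) cube([2213, 114, 65]);
translate([555, 540, 102]) cube([84, 21, 1041]);
translate([842, 540, 102]) cube([84, 21, 1041]);
translate([1129, 540, 102]) cube([84, 21, 1041]);
translate([1416, 540, 102]) cube([84, 21, 1041]);
translate([1703, 540, 102]) cube([84, 21, 1041]);
translate([1990, 540, 102]) cube([84, 21, 1041]);
translate([2277, 540, 102]) cube([84, 21, 1041]);


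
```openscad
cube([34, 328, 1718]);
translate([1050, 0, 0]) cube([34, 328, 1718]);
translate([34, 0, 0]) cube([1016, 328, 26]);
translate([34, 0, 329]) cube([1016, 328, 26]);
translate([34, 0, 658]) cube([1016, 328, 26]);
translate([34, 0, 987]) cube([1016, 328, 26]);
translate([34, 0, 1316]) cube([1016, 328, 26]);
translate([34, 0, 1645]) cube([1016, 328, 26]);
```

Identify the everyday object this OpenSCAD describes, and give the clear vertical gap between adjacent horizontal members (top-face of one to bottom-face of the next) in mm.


A bookshelf. The clear shelf gap is 303 mm.

Two tall side panels with 6 horizontal boards between them — a bookshelf. The first two shelf undersides are at z = 0 and z = 329; with shelf thickness 26, the clear gap is 329 − 0 − 26 = 303 mm.


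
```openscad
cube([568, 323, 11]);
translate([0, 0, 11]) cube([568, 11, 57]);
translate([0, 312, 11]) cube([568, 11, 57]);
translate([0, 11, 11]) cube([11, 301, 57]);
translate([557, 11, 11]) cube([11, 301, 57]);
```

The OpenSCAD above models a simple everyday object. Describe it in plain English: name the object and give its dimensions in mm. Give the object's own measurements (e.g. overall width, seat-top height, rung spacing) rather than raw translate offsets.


An open-topped rectangular box: outside dimensions 568×323×68 mm, with a uniform wall and base thickness of 11 mm. The base is a full 568×323 slab on the floor; four walls sit on top of the base. The front and back walls (the −y and +y sides) span the full width; the two side walls fit between them.


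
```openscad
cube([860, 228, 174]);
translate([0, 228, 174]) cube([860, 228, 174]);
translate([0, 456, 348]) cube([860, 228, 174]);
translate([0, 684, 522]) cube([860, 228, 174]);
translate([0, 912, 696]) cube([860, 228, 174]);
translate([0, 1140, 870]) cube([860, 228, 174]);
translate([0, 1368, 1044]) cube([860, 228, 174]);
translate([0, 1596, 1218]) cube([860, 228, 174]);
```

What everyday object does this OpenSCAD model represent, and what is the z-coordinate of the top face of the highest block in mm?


A staircase. The total rise is 1392 mm.

8 identical blocks, each offset up and back from the previous — a staircase. Each step is 174 mm tall and there are 8 of them, so the total rise is 8 × 174 = 1392 mm.


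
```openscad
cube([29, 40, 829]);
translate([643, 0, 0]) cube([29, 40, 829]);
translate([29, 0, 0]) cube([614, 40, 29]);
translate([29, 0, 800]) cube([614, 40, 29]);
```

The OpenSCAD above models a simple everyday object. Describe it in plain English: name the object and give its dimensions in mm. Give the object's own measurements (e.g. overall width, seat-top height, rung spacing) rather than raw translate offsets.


A rectangular picture frame lying in the x–z plane (depth along y). The opening is 614 mm wide (x) by 771 mm tall (z), surrounded by a border 29 mm wide on all four sides. The frame is 40 mm deep and is made of two full-height vertical stiles with two horizontal rails fitted between them.


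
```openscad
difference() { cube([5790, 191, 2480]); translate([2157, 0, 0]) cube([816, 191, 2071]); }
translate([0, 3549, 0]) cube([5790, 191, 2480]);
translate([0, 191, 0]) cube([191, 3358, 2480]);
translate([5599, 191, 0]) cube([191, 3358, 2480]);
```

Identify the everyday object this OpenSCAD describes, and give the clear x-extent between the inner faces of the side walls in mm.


A single room. The interior width is 5408 mm.

Four walls enclosing a rectangle with a door in the front wall — a room. Outside width 5790 minus two 191 mm walls gives 5408 mm.


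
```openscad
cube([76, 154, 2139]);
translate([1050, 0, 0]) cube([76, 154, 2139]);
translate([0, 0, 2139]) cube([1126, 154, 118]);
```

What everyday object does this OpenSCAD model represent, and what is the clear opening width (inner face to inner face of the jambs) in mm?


A door frame. The clear opening width is 974 mm.

Two 2139 mm tall posts with a header on top — a door frame. The left jamb is 76 mm wide at x = 0; the right jamb starts at x = 1050. The clear opening is 1050 − 76 = 974 mm.


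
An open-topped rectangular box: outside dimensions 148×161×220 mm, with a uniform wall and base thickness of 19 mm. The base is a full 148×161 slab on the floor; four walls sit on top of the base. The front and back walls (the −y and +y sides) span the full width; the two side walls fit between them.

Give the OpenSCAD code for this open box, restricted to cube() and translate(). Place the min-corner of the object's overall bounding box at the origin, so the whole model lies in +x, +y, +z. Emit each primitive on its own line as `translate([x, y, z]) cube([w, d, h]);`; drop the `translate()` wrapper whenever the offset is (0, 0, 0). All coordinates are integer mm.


cube([148, 161, 19]);
translate([0, 0, 19]) cube([148, 19, 201]);
translate([0, 142, 19]) cube([148, 19, 201]);
translate([0, 19, 19]) cube([19, 123, 201]);
translate([129, 19, 19]) cube([19, 123, 201]);


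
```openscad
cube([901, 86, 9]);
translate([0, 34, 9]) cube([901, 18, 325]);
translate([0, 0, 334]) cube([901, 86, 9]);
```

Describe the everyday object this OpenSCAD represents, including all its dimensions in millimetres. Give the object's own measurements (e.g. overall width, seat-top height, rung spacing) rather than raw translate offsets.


An I-beam lying along x, 901 mm long. Overall section height 343 mm. Two flanges 86 mm wide (y) and 9 mm thick, one on the floor and one at the top; a web 18 mm thick runs between them, centred on the flange width.


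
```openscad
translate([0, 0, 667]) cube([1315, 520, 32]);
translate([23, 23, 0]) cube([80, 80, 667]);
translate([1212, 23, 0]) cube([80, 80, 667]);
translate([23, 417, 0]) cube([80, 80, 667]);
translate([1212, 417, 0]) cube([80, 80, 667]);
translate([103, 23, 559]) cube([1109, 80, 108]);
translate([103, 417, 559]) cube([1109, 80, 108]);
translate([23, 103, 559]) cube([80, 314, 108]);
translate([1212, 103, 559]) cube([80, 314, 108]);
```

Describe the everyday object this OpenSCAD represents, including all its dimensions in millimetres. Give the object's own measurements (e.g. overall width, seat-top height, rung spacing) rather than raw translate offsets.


A rectangular dining table. The top is 1315×520×32 mm with its upper surface at z = 699 mm. It stands on four 80×80 mm square legs, each inset 23 mm from the nearest pair of top edges, running from the floor to the underside of the top. Four apron rails, 80 mm thick and 108 mm tall, run between adjacent legs with their top edges flush with the underside of the top and their outer faces flush with the legs' outer faces.


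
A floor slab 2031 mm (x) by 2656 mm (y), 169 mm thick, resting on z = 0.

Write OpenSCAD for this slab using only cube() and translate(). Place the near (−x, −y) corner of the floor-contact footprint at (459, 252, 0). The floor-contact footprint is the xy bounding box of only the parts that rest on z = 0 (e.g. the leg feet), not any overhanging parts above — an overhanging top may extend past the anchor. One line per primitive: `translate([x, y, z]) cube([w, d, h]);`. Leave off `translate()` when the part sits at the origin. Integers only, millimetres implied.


translate([459, 252, 0]) cube([2031, 2656, 169]);


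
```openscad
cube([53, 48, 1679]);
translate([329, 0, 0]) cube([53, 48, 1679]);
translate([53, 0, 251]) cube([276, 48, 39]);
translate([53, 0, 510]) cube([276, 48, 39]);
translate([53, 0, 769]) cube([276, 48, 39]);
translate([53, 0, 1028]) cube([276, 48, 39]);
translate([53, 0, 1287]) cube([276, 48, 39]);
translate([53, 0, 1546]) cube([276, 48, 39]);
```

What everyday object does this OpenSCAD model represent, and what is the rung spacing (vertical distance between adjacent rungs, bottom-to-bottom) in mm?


A ladder. The rung spacing is 259 mm.

Two tall 53×48 posts with 6 short bars between them — a ladder. Adjacent rungs sit at z = 251 and z = 510, so the spacing is 510 − 251 = 259 mm.


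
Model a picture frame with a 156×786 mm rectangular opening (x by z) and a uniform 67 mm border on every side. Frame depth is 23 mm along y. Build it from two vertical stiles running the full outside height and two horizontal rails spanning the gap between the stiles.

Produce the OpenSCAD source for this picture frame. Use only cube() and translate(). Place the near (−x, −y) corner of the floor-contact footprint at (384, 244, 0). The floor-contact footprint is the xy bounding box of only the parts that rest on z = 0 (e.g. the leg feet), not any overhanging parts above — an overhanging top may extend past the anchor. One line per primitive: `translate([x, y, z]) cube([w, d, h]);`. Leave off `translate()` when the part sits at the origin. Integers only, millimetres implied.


translate([384, 244, 0]) cube([67, 23, 920]);
translate([607, 244, 0]) cube([67, 23, 920]);
translate([451, 244, 0]) cube([156, 23, 67]);
translate([451, 244, 853]) cube([156, 23, 67]);


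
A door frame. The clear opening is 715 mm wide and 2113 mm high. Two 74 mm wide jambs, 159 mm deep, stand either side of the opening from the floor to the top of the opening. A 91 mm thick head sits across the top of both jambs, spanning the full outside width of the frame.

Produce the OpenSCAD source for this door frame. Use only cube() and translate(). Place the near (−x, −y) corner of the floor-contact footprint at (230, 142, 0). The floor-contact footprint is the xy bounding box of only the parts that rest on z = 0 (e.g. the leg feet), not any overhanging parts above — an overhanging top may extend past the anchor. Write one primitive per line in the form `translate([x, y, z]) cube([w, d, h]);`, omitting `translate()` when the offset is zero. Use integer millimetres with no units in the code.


translate([230, 142, 0]) cube([74, 159, 2113]);
translate([1019, 142, 0]) cube([74, 159, 2113]);
translate([230, 142, 2113]) cube([863, 159, 91]);


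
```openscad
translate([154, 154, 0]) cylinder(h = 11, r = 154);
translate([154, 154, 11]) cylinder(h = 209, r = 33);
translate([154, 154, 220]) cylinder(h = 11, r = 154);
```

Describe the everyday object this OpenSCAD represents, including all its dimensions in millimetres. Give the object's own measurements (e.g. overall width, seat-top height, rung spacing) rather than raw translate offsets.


A spool: two coaxial disc flanges of radius 154 mm and thickness 11 mm, joined by a core cylinder of radius 33 mm and height 209 mm. The lower flange rests on z = 0 and the three cylinders share a vertical axis.


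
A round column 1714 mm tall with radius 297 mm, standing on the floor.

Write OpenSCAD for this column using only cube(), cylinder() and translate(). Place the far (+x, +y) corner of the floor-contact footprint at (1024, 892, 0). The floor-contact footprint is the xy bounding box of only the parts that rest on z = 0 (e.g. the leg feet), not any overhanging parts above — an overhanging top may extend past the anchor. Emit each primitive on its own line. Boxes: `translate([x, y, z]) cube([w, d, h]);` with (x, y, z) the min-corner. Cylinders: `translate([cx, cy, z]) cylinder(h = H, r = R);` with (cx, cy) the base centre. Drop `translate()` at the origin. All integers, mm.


translate([727, 595, 0]) cylinder(h = 1714, r = 297);


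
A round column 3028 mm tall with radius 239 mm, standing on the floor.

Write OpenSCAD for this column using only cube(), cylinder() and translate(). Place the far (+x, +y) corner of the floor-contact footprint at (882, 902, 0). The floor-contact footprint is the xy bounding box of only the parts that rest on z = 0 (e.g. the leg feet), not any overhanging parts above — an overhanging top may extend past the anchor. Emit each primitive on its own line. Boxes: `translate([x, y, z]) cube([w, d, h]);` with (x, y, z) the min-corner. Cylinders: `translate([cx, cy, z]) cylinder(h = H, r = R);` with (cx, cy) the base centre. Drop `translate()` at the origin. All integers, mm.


translate([643, 663, 0]) cylinder(h = 3028, r = 239);


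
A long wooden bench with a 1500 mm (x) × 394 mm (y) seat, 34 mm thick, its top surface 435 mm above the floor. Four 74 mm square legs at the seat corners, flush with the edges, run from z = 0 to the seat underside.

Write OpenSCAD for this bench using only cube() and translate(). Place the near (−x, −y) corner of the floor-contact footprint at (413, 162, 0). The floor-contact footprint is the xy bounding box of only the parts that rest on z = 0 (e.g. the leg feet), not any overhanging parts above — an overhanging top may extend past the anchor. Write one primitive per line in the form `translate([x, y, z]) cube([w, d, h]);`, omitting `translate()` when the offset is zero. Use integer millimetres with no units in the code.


// leg_h = 435 − 34 = 401
translate([413, 162, 401]) cube([1500, 394, 34]);
translate([413, 162, 0]) cube([74, 74, 401]);
translate([413, 482, 0]) cube([74, 74, 401]);
translate([1839, 162, 0]) cube([74, 74, 401]);
translate([1839, 482, 0]) cube([74, 74, 401]);


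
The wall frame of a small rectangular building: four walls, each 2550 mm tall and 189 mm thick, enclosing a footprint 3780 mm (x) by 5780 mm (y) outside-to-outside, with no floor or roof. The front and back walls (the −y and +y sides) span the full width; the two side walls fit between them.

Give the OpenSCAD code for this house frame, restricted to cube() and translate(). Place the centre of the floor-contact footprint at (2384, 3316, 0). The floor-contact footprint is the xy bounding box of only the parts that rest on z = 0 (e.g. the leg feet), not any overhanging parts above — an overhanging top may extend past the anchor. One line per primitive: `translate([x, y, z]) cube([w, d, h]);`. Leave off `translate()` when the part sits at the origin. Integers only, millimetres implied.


translate([494, 426, 0]) cube([3780, 189, 2550]);
translate([494, 6017, 0]) cube([3780, 189, 2550]);
translate([494, 615, 0]) cube([189, 5402, 2550]);
translate([4085, 615, 0]) cube([189, 5402, 2550]);


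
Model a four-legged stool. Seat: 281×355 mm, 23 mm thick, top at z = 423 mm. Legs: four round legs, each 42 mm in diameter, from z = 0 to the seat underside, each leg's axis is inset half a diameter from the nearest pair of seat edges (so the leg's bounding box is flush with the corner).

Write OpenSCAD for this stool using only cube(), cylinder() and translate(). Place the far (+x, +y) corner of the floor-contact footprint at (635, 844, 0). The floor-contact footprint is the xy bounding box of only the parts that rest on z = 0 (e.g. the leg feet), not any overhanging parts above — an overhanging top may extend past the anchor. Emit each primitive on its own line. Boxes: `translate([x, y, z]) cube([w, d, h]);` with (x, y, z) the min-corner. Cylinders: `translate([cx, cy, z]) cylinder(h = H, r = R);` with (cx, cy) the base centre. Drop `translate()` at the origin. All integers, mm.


translate([354, 489, 400]) cube([281, 355, 23]);
translate([375, 510, 0]) cylinder(h = 400, r = 21);
translate([614, 510, 0]) cylinder(h = 400, r = 21);
translate([375, 823, 0]) cylinder(h = 400, r = 21);
translate([614, 823, 0]) cylinder(h = 400, r = 21);


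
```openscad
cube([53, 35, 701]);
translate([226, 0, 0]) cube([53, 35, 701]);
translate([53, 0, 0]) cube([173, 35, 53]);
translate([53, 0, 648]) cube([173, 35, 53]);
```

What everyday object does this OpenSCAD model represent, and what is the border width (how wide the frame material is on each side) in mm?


A picture frame. The border width is 53 mm.

Four thin pieces enclosing a rectangular opening — a picture frame. The two full-height stiles are 701 mm tall; the top rail sits at z = 648 and is 53 mm tall, so the border above the opening is 701 − 648 = 53 mm, matching the stile x-width.


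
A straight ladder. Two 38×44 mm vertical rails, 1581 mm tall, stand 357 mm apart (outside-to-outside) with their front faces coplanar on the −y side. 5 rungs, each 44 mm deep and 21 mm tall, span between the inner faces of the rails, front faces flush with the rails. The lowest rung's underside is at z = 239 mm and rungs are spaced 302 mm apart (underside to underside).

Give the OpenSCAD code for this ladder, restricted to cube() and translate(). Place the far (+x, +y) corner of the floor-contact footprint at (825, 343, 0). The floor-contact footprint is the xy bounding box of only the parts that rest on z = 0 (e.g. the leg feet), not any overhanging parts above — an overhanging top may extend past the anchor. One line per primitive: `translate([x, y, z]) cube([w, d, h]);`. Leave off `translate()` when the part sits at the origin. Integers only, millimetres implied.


translate([468, 299, 0]) cube([38, 44, 1581]);
translate([787, 299, 0]) cube([38, 44, 1581]);
translate([506, 299, 239]) cube([281, 44, 21]);
translate([506, 299, 541]) cube([281, 44, 21]);
translate([506, 299, 843]) cube([281, 44, 21]);
translate([506, 299, 1145]) cube([281, 44, 21]);
translate([506, 299, 1447]) cube([281, 44, 21]);


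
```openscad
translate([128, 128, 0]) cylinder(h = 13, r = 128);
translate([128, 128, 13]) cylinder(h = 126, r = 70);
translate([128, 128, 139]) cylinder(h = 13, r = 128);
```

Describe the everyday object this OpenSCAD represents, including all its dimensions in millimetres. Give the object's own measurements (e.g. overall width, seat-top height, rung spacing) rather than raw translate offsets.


A spool: two coaxial disc flanges of radius 128 mm and thickness 13 mm, joined by a core cylinder of radius 70 mm and height 126 mm. The lower flange rests on z = 0 and the three cylinders share a vertical axis.


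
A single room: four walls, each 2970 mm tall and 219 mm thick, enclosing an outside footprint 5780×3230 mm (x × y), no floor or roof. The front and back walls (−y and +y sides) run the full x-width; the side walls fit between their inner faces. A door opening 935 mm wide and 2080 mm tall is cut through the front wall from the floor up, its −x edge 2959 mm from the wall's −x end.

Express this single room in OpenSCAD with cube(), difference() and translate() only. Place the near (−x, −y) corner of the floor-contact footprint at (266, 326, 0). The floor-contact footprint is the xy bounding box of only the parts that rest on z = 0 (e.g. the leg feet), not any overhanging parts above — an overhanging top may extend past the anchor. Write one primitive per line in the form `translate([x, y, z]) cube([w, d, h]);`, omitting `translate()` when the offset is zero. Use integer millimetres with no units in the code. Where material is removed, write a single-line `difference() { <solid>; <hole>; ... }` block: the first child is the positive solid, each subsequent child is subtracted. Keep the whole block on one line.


difference() { translate([266, 326, 0]) cube([5780, 219, 2970]); translate([3225, 326, 0]) cube([935, 219, 2080]); }
translate([266, 3337, 0]) cube([5780, 219, 2970]);
translate([266, 545, 0]) cube([219, 2792, 2970]);
translate([5827, 545, 0]) cube([219, 2792, 2970]);


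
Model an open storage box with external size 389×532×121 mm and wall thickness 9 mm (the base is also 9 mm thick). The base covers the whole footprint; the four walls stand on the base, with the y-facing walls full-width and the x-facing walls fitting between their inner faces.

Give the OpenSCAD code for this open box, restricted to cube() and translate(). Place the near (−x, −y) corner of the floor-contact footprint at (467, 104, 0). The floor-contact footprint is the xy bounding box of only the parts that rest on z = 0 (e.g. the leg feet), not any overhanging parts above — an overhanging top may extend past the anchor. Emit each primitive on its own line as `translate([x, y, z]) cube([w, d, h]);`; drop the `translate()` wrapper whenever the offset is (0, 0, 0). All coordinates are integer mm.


translate([467, 104, 0]) cube([389, 532, 9]);
translate([467, 104, 9]) cube([389, 9, 112]);
translate([467, 627, 9]) cube([389, 9, 112]);
translate([467, 113, 9]) cube([9, 514, 112]);
translate([847, 113, 9]) cube([9, 514, 112]);


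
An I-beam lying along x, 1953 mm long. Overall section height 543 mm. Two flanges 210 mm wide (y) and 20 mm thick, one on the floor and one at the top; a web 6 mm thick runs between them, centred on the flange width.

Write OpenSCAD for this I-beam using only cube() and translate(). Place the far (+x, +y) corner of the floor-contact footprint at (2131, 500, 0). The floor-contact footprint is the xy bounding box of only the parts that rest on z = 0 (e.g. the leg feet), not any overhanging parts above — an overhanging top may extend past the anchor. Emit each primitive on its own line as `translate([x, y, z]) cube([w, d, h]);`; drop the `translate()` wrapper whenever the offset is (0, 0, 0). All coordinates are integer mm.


translate([178, 290, 0]) cube([1953, 210, 20]);
translate([178, 392, 20]) cube([1953, 6, 503]);
translate([178, 290, 523]) cube([1953, 210, 20]);


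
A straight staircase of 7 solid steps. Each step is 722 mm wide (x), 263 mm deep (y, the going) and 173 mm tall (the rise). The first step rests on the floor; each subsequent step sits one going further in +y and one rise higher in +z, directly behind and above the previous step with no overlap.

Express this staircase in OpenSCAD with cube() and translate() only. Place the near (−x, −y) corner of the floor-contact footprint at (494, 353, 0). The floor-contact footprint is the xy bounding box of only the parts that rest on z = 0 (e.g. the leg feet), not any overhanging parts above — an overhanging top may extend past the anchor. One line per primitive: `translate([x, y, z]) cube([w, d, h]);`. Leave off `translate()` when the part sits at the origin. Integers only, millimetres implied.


translate([494, 353, 0]) cube([722, 263, 173]);
translate([494, 616, 173]) cube([722, 263, 173]);
translate([494, 879, 346]) cube([722, 263, 173]);
translate([494, 1142, 519]) cube([722, 263, 173]);
translate([494, 1405, 692]) cube([722, 263, 173]);
translate([494, 1668, 865]) cube([722, 263, 173]);
translate([494, 1931, 1038]) cube([722, 263, 173]);


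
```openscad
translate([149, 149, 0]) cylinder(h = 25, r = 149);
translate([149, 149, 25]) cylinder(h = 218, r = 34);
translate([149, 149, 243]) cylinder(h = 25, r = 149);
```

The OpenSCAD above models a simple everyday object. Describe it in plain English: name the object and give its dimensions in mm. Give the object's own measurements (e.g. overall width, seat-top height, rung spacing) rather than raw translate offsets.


A spool: two coaxial disc flanges of radius 149 mm and thickness 25 mm, joined by a core cylinder of radius 34 mm and height 218 mm. The lower flange rests on z = 0 and the three cylinders share a vertical axis.


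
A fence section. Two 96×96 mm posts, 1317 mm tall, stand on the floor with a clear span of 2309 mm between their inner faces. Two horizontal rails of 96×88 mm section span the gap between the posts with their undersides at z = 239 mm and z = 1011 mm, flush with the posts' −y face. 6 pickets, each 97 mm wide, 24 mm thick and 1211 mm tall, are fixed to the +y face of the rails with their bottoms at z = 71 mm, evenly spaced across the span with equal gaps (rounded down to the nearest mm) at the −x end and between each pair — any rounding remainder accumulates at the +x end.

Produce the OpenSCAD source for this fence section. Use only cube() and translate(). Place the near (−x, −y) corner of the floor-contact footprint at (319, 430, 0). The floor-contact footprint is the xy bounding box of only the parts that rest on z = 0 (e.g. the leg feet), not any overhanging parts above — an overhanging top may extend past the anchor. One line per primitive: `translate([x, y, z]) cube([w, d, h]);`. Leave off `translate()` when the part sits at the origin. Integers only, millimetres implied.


translate([319, 430, 0]) cube([96, 96, 1317]);
translate([2724, 430, 0]) cube([96, 96, 1317]);
translate([415, 430, 239]) cube([2309, 96, 88]);
translate([415, 430, 1011]) cube([2309, 96, 88]);
translate([661, 526, 71]) cube([97, 24, 1211]);
translate([1004, 526, 71]) cube([97, 24, 1211]);
translate([1347, 526, 71]) cube([97, 24, 1211]);
translate([1690, 526, 71]) cube([97, 24, 1211]);
translate([2033, 526, 71]) cube([97, 24, 1211]);
translate([2376, 526, 71]) cube([97, 24, 1211]);


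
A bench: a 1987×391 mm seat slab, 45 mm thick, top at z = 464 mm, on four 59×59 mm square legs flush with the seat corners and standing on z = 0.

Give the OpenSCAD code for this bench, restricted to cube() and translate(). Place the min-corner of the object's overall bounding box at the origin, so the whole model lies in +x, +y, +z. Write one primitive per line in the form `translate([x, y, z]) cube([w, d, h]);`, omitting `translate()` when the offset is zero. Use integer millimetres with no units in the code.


translate([0, 0, 419]) cube([1987, 391, 45]);
cube([59, 59, 419]);
translate([0, 332, 0]) cube([59, 59, 419]);
translate([1928, 0, 0]) cube([59, 59, 419]);
translate([1928, 332, 0]) cube([59, 59, 419]);


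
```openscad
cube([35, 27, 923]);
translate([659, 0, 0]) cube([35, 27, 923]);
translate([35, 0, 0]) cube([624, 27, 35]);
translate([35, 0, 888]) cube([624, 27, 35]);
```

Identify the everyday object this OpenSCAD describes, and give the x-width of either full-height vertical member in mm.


A picture frame. The border width is 35 mm.

Four thin pieces enclosing a rectangular opening — a picture frame. The two full-height stiles are 923 mm tall; the top rail sits at z = 888 and is 35 mm tall, so the border above the opening is 923 − 888 = 35 mm, matching the stile x-width.


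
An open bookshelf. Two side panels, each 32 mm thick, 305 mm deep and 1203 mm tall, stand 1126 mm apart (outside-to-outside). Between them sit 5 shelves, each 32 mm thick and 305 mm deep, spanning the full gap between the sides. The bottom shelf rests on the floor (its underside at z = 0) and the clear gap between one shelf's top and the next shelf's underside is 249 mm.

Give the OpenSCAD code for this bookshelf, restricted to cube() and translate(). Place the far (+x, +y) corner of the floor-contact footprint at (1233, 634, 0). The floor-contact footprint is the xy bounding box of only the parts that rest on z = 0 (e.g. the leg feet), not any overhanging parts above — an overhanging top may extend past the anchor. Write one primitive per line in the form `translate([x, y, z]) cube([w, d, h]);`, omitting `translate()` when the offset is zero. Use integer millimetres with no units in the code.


translate([107, 329, 0]) cube([32, 305, 1203]);
translate([1201, 329, 0]) cube([32, 305, 1203]);
translate([139, 329, 0]) cube([1062, 305, 32]);
translate([139, 329, 281]) cube([1062, 305, 32]);
translate([139, 329, 562]) cube([1062, 305, 32]);
translate([139, 329, 843]) cube([1062, 305, 32]);
translate([139, 329, 1124]) cube([1062, 305, 32]);


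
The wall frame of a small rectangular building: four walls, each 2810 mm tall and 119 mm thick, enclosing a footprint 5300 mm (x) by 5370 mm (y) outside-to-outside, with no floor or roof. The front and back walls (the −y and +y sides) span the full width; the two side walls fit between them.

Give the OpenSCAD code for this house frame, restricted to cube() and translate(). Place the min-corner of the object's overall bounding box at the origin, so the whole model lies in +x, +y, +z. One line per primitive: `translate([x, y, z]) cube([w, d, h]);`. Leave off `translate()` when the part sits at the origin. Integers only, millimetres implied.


cube([5300, 119, 2810]);
translate([0, 5251, 0]) cube([5300, 119, 2810]);
translate([0, 119, 0]) cube([119, 5132, 2810]);
translate([5181, 119, 0]) cube([119, 5132, 2810]);
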